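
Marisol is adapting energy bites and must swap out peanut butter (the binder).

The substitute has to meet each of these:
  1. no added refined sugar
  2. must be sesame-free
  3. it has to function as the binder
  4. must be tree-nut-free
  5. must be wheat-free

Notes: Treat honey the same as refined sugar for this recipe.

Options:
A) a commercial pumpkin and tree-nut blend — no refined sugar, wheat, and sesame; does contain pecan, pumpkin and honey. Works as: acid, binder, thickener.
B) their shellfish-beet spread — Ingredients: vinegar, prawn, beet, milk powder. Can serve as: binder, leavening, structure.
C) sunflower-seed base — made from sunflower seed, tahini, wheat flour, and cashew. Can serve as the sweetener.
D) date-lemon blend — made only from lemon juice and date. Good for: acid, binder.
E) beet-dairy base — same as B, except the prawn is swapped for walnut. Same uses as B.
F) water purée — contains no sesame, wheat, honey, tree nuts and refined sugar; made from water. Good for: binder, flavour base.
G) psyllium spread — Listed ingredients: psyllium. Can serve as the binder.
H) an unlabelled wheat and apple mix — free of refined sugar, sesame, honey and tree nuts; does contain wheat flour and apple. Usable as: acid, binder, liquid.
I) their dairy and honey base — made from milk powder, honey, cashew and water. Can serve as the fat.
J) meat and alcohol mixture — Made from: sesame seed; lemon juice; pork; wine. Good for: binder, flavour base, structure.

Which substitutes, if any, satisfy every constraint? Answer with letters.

B, D, F, G

A: has pecan, so not tree-nut-free; has honey, so not no-added-sugar — reject
B: all constraints satisfied — valid
C: not usable as a binder; has cashew, so not tree-nut-free (and 2 more) — no
D: every rule checks out — valid
E: has walnut, so not tree-nut-free — reject
F: works as a binder, no-added-sugar, no wheat — OK
G: nothing on the exclusion list — keep
H: has wheat flour, so not wheat-free — out
I: not usable as a binder; has cashew, so not tree-nut-free (and 1 more) — out
J: has sesame seed, so not sesame-free — reject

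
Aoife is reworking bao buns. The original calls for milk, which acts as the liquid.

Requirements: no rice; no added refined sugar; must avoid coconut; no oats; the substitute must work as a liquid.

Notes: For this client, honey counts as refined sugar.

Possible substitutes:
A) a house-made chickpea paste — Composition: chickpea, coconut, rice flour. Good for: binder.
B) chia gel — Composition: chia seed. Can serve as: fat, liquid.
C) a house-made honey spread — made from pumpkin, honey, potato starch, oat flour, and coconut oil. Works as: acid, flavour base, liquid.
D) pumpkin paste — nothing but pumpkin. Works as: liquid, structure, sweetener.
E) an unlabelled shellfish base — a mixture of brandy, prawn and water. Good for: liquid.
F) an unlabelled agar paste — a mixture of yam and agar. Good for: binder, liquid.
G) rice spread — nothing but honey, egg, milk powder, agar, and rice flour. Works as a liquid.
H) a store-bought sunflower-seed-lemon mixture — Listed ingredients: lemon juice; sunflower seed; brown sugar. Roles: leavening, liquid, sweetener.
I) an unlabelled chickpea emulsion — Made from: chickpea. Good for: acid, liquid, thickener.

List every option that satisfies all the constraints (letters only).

B, D, E, F, I

A: not usable as a liquid; has coconut, so not coconut-free (and 1 more) — reject
B: works as a liquid, no-added-sugar, no rice — OK
C: has coconut oil, so not coconut-free; has oat flour, so not oat-free (and 1 more) — out
D: no oats, no rice — keep
E: only brandy, prawn and water; none excluded — valid
F: only yam and agar; none excluded — keep
G: has rice flour, so not rice-free; has honey, so not no-added-sugar — out
H: has brown sugar, so not no-added-sugar — no
I: every rule checks out — keep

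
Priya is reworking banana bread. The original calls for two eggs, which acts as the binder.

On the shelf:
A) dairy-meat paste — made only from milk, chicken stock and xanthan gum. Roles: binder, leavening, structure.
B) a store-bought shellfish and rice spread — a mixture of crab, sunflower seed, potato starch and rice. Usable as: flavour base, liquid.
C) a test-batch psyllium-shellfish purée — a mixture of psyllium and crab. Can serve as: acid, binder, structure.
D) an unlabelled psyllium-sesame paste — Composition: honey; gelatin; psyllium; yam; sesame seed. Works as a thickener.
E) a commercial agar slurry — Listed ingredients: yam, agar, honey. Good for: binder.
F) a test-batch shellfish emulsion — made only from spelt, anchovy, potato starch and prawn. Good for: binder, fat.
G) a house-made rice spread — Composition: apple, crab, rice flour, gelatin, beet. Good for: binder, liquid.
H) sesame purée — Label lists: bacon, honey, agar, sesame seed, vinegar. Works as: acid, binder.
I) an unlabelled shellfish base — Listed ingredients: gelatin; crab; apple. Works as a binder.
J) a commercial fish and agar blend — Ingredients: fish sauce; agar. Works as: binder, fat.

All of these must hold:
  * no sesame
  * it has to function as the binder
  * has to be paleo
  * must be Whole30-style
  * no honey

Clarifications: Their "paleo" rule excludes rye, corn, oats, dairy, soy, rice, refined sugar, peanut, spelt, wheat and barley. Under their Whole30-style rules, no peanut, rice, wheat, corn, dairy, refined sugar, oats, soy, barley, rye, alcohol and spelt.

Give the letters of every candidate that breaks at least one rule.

A: has milk, so not paleo; has milk, so not Whole30-style — no
B: not usable as a binder; has rice, so not paleo (and 1 more) — reject
C: every rule checks out — valid
D: not usable as a binder; has sesame seed, so not sesame-free (and 1 more) — reject
E: has honey, so not honey-free — no
F: has spelt, so not paleo; has spelt, so not Whole30-style — no
G: has rice flour, so not paleo; has rice flour, so not Whole30-style — no
H: has sesame seed, so not sesame-free; has honey, so not honey-free — no
I: all constraints satisfied — valid
J: no sesame, Whole30-style — keep

A, B, D, E, F, G, H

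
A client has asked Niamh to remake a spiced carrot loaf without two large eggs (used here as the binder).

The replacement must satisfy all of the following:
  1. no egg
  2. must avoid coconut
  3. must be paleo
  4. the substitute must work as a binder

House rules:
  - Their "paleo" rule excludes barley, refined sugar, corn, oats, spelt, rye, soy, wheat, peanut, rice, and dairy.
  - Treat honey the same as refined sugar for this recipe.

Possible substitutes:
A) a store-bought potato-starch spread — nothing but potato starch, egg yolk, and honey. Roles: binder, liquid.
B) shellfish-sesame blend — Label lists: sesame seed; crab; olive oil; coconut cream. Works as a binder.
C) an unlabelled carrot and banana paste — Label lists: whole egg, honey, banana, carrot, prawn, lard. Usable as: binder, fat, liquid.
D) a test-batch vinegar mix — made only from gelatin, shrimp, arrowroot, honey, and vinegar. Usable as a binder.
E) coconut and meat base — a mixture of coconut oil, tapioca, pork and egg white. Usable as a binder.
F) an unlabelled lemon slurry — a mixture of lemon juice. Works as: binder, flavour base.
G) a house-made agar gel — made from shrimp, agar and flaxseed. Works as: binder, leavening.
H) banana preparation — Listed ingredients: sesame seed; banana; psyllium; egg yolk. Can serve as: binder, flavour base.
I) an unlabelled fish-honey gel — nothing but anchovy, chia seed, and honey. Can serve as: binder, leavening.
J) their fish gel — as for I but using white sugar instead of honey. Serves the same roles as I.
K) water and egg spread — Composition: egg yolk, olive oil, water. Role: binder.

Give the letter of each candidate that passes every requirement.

F, G

A: has honey, so not paleo; has egg yolk, so not egg-free — out
B: has coconut cream, so not coconut-free — no
C: has honey, so not paleo; has whole egg, so not egg-free — reject
D: has honey, so not paleo — reject
E: has coconut oil, so not coconut-free; has egg white, so not egg-free — out
F: only lemon juice; none excluded — keep
G: no coconut, no egg — OK
H: has egg yolk, so not egg-free — out
I: has honey, so not paleo — no
J: has white sugar, so not paleo — no
K: has egg yolk, so not egg-free — no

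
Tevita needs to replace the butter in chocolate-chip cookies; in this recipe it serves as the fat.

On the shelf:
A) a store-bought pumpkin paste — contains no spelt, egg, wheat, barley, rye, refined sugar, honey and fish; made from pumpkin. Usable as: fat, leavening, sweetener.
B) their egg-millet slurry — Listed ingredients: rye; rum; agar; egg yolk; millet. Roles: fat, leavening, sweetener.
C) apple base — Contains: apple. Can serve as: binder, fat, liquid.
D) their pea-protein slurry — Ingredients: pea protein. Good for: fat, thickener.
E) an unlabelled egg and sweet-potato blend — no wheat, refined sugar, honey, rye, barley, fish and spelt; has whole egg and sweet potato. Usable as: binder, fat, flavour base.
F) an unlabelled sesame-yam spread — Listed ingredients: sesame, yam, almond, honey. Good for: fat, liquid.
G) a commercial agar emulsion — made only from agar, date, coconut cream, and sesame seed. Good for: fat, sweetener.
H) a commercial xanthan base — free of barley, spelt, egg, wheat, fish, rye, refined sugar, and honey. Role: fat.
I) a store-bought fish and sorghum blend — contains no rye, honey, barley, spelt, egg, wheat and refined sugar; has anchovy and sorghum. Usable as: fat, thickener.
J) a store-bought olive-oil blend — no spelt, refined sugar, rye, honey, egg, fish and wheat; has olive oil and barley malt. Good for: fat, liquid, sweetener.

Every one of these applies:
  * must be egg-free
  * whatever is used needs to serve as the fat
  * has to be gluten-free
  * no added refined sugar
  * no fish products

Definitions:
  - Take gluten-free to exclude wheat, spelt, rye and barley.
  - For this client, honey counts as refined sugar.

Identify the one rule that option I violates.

usable as a fat: satisfied
gluten-free: satisfied
egg-free: satisfied
no-added-sugar: satisfied
fish-free: has anchovy — fails

fish-free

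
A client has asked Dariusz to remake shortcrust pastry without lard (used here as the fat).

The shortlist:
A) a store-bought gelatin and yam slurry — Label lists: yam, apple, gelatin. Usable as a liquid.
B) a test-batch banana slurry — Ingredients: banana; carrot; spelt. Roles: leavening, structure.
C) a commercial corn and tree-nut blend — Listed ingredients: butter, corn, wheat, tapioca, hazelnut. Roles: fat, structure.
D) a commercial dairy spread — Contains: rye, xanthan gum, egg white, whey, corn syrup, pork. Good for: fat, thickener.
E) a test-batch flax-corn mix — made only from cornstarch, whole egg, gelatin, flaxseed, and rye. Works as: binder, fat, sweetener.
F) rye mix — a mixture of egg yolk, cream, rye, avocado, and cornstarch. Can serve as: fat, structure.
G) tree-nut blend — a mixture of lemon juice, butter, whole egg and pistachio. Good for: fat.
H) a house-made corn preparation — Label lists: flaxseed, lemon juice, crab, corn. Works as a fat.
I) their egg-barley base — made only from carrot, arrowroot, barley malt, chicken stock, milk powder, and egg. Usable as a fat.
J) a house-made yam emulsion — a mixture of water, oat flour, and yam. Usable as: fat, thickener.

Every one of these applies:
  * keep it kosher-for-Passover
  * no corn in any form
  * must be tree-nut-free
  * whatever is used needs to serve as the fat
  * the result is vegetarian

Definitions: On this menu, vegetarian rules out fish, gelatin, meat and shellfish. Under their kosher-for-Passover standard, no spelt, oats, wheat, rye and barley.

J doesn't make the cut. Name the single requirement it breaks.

kosher-for-Passover

usable as a fat: satisfied
vegetarian: satisfied
kosher-for-Passover: has oat flour — fails
tree-nut-free: satisfied
corn-free: satisfied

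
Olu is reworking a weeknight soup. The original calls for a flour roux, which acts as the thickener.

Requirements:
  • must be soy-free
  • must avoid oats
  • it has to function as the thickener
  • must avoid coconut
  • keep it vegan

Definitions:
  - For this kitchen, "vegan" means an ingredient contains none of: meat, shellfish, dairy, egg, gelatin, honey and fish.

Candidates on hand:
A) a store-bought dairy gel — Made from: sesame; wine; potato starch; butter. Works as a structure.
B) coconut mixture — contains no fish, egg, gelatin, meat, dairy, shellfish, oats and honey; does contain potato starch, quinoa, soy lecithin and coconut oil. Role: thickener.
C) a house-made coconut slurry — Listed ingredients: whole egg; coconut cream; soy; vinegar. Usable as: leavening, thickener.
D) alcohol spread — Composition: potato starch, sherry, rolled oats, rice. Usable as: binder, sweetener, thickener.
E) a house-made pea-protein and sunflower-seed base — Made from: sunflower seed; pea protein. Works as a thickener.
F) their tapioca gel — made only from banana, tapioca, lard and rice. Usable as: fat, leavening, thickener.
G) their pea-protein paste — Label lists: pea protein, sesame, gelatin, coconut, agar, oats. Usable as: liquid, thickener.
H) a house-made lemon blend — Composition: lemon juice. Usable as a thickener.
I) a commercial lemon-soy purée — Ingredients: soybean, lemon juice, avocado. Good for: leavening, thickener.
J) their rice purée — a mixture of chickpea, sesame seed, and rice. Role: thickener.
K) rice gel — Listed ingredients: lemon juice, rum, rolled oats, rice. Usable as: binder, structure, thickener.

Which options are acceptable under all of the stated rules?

E, H, J

A: not usable as a thickener; has butter, so not vegan — no
B: has coconut oil, so not coconut-free; has soy lecithin, so not soy-free — no
C: has whole egg, so not vegan; has coconut cream, so not coconut-free (and 1 more) — out
D: has rolled oats, so not oat-free — out
E: vegan, no oats — keep
F: has lard, so not vegan — no
G: has gelatin, so not vegan; has coconut, so not coconut-free (and 1 more) — reject
H: no oats, no soy — OK
I: has soybean, so not soy-free — out
J: every rule checks out — OK
K: has rolled oats, so not oat-free — reject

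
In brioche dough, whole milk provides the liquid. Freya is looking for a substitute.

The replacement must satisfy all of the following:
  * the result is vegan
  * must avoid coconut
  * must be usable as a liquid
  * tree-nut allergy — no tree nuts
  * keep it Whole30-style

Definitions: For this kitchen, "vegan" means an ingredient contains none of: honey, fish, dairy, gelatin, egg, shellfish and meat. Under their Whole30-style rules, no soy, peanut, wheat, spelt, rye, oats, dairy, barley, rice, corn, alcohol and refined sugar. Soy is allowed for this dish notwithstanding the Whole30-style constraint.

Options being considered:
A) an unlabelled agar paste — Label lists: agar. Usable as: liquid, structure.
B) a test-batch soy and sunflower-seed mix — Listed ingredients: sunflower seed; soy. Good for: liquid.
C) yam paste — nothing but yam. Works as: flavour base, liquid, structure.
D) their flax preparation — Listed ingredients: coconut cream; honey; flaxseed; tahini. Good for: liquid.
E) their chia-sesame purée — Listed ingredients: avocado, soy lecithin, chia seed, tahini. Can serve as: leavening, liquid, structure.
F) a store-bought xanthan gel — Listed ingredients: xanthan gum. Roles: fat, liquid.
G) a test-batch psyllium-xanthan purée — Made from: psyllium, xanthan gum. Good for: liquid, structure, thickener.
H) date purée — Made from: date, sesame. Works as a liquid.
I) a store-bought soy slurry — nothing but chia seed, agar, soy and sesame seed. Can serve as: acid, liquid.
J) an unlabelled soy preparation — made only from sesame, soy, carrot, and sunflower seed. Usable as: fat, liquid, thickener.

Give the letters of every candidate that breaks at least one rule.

A: nothing on the exclusion list — valid
B: soy is permitted under the Whole30-style carve-out; nothing else excluded — OK
C: only yam; none excluded — keep
D: has honey, so not vegan; has coconut cream, so not coconut-free — no
E: soy is permitted under the Whole30-style carve-out; nothing else excluded — OK
F: nothing on the exclusion list — keep
G: only xanthan gum and psyllium; none excluded — OK
H: works as a liquid, Whole30-style, no coconut — valid
I: soy is permitted under the Whole30-style carve-out; nothing else excluded — OK
J: soy is permitted under the Whole30-style carve-out; nothing else excluded — OK

D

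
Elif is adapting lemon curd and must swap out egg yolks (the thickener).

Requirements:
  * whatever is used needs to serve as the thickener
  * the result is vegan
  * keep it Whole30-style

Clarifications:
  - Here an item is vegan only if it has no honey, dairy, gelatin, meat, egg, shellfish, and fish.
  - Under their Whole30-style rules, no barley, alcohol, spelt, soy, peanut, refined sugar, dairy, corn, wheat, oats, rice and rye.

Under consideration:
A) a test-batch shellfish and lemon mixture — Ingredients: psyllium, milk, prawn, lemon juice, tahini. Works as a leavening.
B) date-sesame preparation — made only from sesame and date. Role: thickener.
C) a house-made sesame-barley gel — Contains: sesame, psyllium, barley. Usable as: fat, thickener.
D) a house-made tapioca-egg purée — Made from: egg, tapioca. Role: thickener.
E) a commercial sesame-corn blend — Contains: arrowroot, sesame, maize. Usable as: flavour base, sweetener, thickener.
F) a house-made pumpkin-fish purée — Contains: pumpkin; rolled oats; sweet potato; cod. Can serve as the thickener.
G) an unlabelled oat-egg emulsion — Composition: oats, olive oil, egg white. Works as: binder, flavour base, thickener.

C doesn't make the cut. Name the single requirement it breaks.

usable as a thickener: satisfied
vegan: satisfied
Whole30-style: has barley — fails

Whole30-style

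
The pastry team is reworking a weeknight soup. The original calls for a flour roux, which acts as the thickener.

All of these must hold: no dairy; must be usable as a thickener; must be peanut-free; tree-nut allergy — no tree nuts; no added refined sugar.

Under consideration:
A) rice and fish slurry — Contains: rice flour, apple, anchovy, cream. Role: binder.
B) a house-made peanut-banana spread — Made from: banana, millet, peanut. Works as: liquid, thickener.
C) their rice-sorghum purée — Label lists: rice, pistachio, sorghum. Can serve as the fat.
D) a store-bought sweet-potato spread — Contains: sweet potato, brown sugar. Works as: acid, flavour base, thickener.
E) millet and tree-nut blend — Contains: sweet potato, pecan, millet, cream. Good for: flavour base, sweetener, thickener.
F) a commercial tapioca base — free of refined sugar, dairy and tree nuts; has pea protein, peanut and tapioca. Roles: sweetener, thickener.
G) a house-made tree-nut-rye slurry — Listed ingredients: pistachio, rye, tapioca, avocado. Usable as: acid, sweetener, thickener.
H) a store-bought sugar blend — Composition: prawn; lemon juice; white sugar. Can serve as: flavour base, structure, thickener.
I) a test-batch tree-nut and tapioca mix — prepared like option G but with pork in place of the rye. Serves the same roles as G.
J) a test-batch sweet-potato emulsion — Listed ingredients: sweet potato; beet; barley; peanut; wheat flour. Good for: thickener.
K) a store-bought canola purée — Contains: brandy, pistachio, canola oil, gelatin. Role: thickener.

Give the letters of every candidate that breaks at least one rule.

A, B, C, D, E, F, G, H, I, J, K

A: not usable as a thickener; has cream, so not dairy-free — no
B: has peanut, so not peanut-free — reject
C: not usable as a thickener; has pistachio, so not tree-nut-free — reject
D: has brown sugar, so not no-added-sugar — out
E: has cream, so not dairy-free; has pecan, so not tree-nut-free — out
F: has peanut, so not peanut-free — no
G: has pistachio, so not tree-nut-free — out
H: has white sugar, so not no-added-sugar — reject
I: has pistachio, so not tree-nut-free — out
J: has peanut, so not peanut-free — reject
K: has pistachio, so not tree-nut-free — reject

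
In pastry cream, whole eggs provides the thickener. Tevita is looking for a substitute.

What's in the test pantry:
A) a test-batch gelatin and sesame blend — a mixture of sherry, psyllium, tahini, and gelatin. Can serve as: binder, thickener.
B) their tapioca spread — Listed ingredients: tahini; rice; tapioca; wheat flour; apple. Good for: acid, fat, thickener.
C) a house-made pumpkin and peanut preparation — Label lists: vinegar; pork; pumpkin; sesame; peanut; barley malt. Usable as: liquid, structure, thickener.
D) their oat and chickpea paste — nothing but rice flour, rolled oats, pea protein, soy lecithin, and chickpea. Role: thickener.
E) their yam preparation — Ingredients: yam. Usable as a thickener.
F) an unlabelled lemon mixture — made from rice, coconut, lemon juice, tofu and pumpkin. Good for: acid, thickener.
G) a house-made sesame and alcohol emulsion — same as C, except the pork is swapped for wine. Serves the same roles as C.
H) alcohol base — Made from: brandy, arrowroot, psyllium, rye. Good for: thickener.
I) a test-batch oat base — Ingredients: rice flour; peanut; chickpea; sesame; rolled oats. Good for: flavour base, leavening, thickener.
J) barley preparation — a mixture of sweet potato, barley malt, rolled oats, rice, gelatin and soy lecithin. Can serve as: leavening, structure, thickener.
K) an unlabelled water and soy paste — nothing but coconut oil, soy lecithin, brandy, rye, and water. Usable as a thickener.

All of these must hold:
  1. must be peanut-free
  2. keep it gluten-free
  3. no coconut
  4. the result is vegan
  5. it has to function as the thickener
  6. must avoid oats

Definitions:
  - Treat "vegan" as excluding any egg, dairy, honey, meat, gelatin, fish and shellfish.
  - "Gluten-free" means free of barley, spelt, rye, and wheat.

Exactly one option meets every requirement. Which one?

E

A: has gelatin, so not vegan — no
B: has wheat flour, so not gluten-free — out
C: has pork, so not vegan; has barley malt, so not gluten-free (and 1 more) — out
D: has rolled oats, so not oat-free — out
E: only yam; none excluded — valid
F: has coconut, so not coconut-free — out
G: has barley malt, so not gluten-free; has peanut, so not peanut-free — reject
H: has rye, so not gluten-free — reject
I: has peanut, so not peanut-free; has rolled oats, so not oat-free — reject
J: has gelatin, so not vegan; has barley malt, so not gluten-free (and 1 more) — out
K: has rye, so not gluten-free; has coconut oil, so not coconut-free — out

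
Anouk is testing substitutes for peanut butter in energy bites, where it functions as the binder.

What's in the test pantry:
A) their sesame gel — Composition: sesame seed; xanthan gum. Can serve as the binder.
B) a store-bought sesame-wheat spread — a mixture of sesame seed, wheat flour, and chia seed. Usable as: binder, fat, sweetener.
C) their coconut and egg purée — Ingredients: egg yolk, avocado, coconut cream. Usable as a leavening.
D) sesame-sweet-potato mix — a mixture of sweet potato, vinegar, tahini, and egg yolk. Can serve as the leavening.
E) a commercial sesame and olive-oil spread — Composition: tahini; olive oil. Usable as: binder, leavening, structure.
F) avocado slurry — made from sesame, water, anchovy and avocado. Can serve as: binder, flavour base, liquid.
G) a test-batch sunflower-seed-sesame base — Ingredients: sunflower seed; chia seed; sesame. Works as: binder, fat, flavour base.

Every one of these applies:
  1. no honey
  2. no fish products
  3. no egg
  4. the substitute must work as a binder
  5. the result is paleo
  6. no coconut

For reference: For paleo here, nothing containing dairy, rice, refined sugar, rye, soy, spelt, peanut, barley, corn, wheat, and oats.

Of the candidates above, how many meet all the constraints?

A: every rule checks out — valid
B: has wheat flour, so not paleo — out
C: not usable as a binder; has coconut cream, so not coconut-free (and 1 more) — reject
D: not usable as a binder; has egg yolk, so not egg-free — no
E: every rule checks out — OK
F: has anchovy, so not fish-free — reject
G: nothing on the exclusion list — valid

3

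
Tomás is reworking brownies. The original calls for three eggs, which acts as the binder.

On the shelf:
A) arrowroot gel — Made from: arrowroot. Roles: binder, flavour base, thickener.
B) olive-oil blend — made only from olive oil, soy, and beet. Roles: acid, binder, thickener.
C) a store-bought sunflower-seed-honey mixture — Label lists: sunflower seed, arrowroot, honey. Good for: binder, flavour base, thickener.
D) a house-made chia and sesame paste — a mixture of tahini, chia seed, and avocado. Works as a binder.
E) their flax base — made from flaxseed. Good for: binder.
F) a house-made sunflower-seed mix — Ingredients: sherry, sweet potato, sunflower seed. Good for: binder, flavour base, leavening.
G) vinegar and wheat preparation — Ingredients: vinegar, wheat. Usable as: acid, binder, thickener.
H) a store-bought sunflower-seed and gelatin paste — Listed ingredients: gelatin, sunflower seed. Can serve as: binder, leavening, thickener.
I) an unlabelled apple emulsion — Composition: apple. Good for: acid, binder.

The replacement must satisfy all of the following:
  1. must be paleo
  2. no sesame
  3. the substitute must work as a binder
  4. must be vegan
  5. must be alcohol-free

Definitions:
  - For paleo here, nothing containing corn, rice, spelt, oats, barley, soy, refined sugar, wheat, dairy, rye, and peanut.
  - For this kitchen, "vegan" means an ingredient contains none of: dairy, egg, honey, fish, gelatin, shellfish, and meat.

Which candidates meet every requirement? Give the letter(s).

A: no alcohol, no sesame — keep
B: has soy, so not paleo — reject
C: has honey, so not vegan — reject
D: has tahini, so not sesame-free — no
E: vegan, no alcohol — OK
F: has sherry, so not alcohol-free — out
G: has wheat, so not paleo — out
H: has gelatin, so not vegan — out
I: every rule checks out — keep

A, E, I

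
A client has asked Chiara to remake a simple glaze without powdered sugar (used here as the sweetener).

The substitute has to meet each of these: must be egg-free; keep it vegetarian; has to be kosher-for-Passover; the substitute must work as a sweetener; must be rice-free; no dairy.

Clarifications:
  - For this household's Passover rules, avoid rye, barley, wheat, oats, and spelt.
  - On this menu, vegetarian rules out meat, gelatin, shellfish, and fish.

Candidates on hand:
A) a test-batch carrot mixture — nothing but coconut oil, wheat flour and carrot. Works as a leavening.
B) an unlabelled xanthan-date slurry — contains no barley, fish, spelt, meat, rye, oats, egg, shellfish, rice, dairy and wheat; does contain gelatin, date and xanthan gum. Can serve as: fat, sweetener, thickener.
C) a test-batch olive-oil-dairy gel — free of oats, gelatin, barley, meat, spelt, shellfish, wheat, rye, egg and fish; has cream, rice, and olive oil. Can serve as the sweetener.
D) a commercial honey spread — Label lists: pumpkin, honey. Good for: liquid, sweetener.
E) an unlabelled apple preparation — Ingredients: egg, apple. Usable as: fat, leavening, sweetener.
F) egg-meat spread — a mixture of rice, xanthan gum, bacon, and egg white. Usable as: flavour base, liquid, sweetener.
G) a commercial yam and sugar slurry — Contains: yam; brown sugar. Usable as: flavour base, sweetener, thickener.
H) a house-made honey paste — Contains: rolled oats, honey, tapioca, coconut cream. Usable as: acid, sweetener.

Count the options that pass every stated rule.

A: not usable as a sweetener; has wheat flour, so not kosher-for-Passover — reject
B: has gelatin, so not vegetarian — reject
C: has cream, so not dairy-free; has rice, so not rice-free — out
D: all constraints satisfied — valid
E: has egg, so not egg-free — out
F: has bacon, so not vegetarian; has egg white, so not egg-free (and 1 more) — no
G: only brown sugar and yam; none excluded — keep
H: has rolled oats, so not kosher-for-Passover — reject

2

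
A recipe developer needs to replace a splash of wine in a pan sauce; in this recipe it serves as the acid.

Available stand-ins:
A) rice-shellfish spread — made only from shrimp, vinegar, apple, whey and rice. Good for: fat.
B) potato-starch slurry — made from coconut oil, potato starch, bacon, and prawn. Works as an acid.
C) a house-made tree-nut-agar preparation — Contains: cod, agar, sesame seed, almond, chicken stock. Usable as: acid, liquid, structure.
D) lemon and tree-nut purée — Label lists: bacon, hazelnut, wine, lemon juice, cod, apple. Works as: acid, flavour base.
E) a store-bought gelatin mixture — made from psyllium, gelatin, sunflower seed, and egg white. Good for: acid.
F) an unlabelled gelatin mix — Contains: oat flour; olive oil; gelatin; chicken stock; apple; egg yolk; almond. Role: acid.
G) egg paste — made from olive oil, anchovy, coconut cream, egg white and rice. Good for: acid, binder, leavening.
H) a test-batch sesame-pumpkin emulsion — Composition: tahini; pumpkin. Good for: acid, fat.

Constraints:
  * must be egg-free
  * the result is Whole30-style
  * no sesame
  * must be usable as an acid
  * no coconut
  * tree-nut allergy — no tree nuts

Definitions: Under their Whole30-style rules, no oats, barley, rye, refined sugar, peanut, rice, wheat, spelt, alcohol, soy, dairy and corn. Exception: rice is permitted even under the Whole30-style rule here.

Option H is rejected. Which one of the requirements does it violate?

sesame-free

usable as an acid: satisfied
Whole30-style: satisfied
coconut-free: satisfied
sesame-free: has tahini — fails
tree-nut-free: satisfied
egg-free: satisfied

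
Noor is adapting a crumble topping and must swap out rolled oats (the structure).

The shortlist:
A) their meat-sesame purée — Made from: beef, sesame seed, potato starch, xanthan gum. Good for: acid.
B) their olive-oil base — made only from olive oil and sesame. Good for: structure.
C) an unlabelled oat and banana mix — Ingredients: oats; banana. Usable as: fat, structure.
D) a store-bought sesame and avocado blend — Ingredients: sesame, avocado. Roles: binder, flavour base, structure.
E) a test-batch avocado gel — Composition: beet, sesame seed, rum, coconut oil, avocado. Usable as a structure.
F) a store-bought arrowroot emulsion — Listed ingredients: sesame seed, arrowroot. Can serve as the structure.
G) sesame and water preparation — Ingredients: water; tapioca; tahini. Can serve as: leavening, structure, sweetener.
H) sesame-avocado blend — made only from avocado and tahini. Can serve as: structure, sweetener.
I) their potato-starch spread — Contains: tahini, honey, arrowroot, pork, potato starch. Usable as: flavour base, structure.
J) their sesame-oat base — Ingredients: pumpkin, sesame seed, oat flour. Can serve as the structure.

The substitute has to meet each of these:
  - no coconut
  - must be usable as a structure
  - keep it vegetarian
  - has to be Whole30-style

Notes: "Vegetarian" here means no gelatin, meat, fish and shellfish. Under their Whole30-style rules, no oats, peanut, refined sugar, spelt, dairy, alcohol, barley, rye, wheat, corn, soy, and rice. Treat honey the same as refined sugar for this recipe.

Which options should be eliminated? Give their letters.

A, C, E, I, J

A: not usable as a structure; has beef, so not vegetarian — out
B: nothing on the exclusion list — valid
C: has oats, so not Whole30-style — no
D: only sesame and avocado; none excluded — OK
E: has rum, so not Whole30-style; has coconut oil, so not coconut-free — no
F: every rule checks out — valid
G: only tahini, tapioca and water; none excluded — OK
H: only tahini and avocado; none excluded — keep
I: has pork, so not vegetarian; has honey, so not Whole30-style — reject
J: has oat flour, so not Whole30-style — reject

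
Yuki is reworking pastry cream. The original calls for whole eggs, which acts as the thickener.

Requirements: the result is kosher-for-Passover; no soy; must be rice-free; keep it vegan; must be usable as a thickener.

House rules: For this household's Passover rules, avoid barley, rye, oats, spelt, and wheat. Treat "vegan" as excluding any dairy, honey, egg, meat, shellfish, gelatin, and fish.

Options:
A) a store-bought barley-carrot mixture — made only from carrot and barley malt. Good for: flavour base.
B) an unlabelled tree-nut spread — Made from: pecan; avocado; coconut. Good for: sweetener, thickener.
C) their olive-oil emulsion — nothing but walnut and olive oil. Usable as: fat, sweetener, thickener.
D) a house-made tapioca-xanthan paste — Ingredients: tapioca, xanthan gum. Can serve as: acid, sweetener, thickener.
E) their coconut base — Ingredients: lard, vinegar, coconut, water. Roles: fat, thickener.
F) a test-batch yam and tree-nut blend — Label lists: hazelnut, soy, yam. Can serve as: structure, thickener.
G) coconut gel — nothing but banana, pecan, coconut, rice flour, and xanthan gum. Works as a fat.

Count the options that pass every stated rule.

A: not usable as a thickener; has barley malt, so not kosher-for-Passover — out
B: works as a thickener, kosher-for-Passover, vegan — valid
C: vegan, kosher-for-Passover — OK
D: every rule checks out — keep
E: has lard, so not vegan — reject
F: has soy, so not soy-free — no
G: not usable as a thickener; has rice flour, so not rice-free — no

3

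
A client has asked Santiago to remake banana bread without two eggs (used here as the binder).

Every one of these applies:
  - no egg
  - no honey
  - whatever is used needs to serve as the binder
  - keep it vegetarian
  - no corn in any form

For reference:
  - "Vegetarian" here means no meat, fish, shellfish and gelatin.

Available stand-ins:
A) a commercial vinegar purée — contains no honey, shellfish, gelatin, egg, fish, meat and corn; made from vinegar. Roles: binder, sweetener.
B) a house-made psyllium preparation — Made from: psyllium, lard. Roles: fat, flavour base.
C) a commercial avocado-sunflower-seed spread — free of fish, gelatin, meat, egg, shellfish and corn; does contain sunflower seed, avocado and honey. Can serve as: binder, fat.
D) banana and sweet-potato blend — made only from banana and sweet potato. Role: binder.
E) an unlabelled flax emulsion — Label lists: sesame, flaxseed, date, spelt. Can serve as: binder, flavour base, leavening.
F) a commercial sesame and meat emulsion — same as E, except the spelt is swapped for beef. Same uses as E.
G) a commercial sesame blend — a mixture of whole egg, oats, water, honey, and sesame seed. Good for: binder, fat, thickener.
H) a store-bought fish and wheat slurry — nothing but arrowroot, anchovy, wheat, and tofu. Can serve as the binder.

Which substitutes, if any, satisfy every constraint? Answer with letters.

A, D, E

A: vegetarian, no corn — valid
B: not usable as a binder; has lard, so not vegetarian — no
C: has honey, so not honey-free — out
D: every rule checks out — OK
E: sesame and spelt etc. — none of it excluded — keep
F: has beef, so not vegetarian — no
G: has honey, so not honey-free; has whole egg, so not egg-free — no
H: has anchovy, so not vegetarian — reject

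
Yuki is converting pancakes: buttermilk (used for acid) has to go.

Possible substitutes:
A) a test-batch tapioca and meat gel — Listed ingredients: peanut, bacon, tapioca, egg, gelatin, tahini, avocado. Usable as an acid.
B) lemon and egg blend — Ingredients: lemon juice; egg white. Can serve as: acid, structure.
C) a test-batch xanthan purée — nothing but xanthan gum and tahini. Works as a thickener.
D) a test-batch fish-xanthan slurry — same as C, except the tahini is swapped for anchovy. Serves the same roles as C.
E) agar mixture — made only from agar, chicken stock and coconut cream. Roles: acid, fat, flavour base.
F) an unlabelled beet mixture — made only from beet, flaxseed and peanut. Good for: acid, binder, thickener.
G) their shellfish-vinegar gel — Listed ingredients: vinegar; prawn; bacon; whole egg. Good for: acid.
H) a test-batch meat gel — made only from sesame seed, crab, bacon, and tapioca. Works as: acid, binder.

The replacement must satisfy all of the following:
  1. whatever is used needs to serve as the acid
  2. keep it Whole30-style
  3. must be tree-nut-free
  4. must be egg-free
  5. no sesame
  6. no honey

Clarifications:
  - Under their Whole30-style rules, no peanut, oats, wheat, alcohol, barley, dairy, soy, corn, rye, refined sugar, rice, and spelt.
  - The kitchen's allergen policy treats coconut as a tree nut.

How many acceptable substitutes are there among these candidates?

A: has peanut, so not Whole30-style; has egg, so not egg-free (and 1 more) — no
B: has egg white, so not egg-free — out
C: not usable as an acid; has tahini, so not sesame-free — reject
D: not usable as an acid — reject
E: has coconut cream, so not tree-nut-free — out
F: has peanut, so not Whole30-style — out
G: has whole egg, so not egg-free — out
H: has sesame seed, so not sesame-free — reject

0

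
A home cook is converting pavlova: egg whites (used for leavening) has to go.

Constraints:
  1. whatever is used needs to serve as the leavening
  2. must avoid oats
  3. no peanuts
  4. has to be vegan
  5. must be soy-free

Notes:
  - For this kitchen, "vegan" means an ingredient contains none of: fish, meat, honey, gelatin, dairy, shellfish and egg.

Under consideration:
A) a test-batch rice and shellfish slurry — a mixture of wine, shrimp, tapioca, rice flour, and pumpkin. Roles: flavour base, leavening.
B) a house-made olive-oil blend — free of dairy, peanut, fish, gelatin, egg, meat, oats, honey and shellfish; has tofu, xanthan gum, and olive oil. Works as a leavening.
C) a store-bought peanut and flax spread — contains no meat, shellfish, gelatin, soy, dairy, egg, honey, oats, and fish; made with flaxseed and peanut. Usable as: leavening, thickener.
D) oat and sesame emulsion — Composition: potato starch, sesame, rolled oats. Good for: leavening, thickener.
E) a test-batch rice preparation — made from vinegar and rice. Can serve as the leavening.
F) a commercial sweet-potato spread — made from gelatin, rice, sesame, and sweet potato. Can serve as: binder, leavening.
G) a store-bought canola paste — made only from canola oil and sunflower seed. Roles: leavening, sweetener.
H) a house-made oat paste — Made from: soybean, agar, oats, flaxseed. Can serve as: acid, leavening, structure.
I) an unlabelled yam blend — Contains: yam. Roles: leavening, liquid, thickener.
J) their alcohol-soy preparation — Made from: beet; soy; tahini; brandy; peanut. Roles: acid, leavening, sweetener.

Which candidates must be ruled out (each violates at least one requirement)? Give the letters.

A, B, C, D, F, H, J

A: has shrimp, so not vegan — out
B: has tofu, so not soy-free — reject
C: has peanut, so not peanut-free — no
D: has rolled oats, so not oat-free — reject
E: only rice and vinegar; none excluded — keep
F: has gelatin, so not vegan — out
G: works as a leavening, no oats, vegan — keep
H: has soybean, so not soy-free; has oats, so not oat-free — reject
I: only yam; none excluded — keep
J: has soy, so not soy-free; has peanut, so not peanut-free — no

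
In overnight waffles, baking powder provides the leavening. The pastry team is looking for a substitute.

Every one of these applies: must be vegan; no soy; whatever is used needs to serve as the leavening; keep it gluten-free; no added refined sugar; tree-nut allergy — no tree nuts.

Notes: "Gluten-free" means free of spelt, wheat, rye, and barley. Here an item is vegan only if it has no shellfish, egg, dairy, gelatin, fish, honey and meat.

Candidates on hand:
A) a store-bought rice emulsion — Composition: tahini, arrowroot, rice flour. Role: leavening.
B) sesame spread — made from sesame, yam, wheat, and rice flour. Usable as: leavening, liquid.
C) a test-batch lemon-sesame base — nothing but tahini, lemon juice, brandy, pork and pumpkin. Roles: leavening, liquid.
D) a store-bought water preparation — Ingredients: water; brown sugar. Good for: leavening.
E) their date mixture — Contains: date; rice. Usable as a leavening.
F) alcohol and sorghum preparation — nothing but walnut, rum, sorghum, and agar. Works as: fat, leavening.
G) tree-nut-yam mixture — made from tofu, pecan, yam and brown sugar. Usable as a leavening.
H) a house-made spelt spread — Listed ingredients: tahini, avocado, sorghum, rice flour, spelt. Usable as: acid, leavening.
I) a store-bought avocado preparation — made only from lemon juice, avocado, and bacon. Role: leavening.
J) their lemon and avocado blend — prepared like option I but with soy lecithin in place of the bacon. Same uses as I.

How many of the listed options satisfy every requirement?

2

A: only rice flour, tahini, and arrowroot; none excluded — keep
B: has wheat, so not gluten-free — no
C: has pork, so not vegan — no
D: has brown sugar, so not no-added-sugar — no
E: every rule checks out — keep
F: has walnut, so not tree-nut-free — out
G: has brown sugar, so not no-added-sugar; has pecan, so not tree-nut-free (and 1 more) — out
H: has spelt, so not gluten-free — reject
I: has bacon, so not vegan — no
J: has soy lecithin, so not soy-free — out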